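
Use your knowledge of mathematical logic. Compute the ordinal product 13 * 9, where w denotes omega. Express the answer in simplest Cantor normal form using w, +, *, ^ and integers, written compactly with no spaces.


Compute 13 * 9.
Ordinal * is associative and left-distributive over +, but NOT commutative; for finite n>1, n*w = w but w*n stays w*n.
Both finite; ordinal * agrees with natural *: 13 * 9 = 117.
Result = 117

117


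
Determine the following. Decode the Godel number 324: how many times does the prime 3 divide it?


Factorize 324 by dividing by 3 repeatedly.
Division steps: 3 divides 324 exactly 4 time(s).
Exponent of 3 = 4

4


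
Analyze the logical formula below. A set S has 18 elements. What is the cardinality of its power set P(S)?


The power set of a set with n elements has 2^n elements.
|P(S)| = 2^18 = 262144

262144


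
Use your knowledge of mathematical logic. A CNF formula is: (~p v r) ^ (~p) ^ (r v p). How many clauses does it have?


A CNF formula is a conjunction of clauses.
Clauses are separated by ^.
Counting the conjuncts: 3 clauses.

3


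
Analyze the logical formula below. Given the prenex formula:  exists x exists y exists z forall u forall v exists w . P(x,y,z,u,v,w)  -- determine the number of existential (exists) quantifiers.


Quantifier prefix: exists x exists y exists z forall u forall v exists w
Mark each quantifier type:
  E E E U U E
Universal count = 2, Existential count = 4
Asked for existential (exists) quantifiers: 4

4


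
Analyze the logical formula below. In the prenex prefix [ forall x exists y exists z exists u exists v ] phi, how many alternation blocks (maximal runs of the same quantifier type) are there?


Quantifier-type sequence: A E E E E  (A=forall, E=exists)
Group into maximal same-type runs:
  Ax1 | Ex4
Number of blocks = 2

2


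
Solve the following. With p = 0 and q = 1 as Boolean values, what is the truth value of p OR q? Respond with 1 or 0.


p = 0, q = 1
Operation: p OR q
Evaluate: 0 OR 1 = 1

1


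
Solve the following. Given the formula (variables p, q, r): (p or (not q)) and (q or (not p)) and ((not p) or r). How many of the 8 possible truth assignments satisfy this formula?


Evaluate all 8 assignments for p, q, r:
p=0, q=0, r=0: 1
p=0, q=0, r=1: 1
p=0, q=1, r=0: 0
p=0, q=1, r=1: 0
p=1, q=0, r=0: 0
p=1, q=0, r=1: 0
p=1, q=1, r=0: 0
p=1, q=1, r=1: 1
Satisfying count = 3

3


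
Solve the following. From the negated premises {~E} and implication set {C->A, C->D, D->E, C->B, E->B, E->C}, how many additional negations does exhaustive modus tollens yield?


Initial negated facts: {~E}
Apply modus tollens to closure:
  ~E and D->E  =>  ~D
  ~D and C->D  =>  ~C
Final negated: {~C, ~D, ~E}
New negations: {~C, ~D}
Count = 2

2


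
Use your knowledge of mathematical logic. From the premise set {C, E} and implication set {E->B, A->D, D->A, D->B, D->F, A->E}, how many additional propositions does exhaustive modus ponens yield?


Initial facts: {C, E}
Apply modus ponens to closure:
  E and E->B  =>  B
Final known: {B, C, E}
New propositions: {B}
Count = 1

1


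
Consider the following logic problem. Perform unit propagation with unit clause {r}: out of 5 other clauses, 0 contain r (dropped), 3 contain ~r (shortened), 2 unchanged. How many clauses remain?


Satisfied (removed): 0
Shortened (remain): 3
Unchanged (remain): 2
Remaining = 3 + 2 = 5

5


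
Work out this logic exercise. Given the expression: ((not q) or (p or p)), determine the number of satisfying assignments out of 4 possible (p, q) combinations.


Check all 4 assignments:
p=0, q=0: 1
p=0, q=1: 0
p=1, q=0: 1
p=1, q=1: 1
Count of True = 3

3


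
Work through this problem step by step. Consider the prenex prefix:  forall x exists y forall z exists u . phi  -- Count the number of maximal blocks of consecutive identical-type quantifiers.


Quantifier-type sequence: A E A E  (A=forall, E=exists)
Group into maximal same-type runs:
  Ax1 | Ex1 | Ax1 | Ex1
Number of blocks = 4

4


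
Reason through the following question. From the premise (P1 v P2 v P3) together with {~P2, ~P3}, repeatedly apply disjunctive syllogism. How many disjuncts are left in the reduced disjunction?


Original disjuncts (3): P1, P2, P3
Negated (eliminate): ~P2, ~P3
Remaining disjuncts: P1
Count = 3 - 2 = 1

1


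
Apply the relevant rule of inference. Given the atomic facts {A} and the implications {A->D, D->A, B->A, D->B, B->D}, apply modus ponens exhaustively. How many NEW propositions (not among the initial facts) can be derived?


Initial facts: {A}
Apply modus ponens to closure:
  A and A->D  =>  D
  D and D->B  =>  B
Final known: {A, B, D}
New propositions: {B, D}
Count = 2

2


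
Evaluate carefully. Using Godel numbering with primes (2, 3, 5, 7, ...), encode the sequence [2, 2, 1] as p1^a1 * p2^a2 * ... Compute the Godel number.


Encode each element as an exponent of the corresponding prime:
  2^2 = 4
  3^2 = 9
  5^1 = 5
Product = 4 * 9 * 5 = 180

180


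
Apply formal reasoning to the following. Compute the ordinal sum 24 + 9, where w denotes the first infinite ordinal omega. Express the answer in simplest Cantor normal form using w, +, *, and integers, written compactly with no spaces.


Compute 24 + 9.
Ordinal + is associative but NOT commutative; for finite n>0, n + w = w but w + n stays w+n.
Both operands finite; ordinal + agrees with natural +: 24 + 9 = 33.
Result = 33

33


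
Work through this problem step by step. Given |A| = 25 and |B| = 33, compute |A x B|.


The Cartesian product A x B contains all ordered pairs (a, b).
|A x B| = |A| * |B| = 25 * 33 = 825

825


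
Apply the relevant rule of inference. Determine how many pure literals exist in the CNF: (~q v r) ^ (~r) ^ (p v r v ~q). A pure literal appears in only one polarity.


Check each variable for pure literal status:
p: pure positive
q: pure negative
r: mixed (not pure)
Pure literal count = 2

2


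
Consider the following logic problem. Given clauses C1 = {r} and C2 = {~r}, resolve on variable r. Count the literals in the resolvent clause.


Remove r from C1 and ~r from C2.
C1 remainder: {}
C2 remainder: {}
Union (resolvent): {} (empty clause)
Resolvent has 0 literal(s).

0


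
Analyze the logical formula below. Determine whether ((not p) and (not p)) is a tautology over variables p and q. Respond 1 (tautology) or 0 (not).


Check all 4 assignments:
p=0, q=0: 1
p=0, q=1: 1
p=1, q=0: 0
p=1, q=1: 0
Satisfying count = 2/4.
Tautology iff count = 4: no.

0


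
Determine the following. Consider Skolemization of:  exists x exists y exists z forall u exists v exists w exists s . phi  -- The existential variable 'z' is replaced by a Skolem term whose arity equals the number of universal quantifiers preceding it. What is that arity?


Quantifier prefix: exists x exists y exists z forall u exists v exists w exists s
'z' is existentially quantified at position 3.
No universal quantifiers precede it.
Skolem function arity = 0 (a Skolem constant)

0


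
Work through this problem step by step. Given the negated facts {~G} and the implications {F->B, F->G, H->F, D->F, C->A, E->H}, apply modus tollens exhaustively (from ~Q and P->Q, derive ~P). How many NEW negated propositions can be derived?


Initial negated facts: {~G}
Apply modus tollens to closure:
  ~G and F->G  =>  ~F
  ~F and H->F  =>  ~H
  ~F and D->F  =>  ~D
  ~H and E->H  =>  ~E
Final negated: {~D, ~E, ~F, ~G, ~H}
New negations: {~D, ~E, ~F, ~H}
Count = 4

4


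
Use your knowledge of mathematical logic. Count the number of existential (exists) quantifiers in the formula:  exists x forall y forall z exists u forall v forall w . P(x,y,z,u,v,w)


Quantifier prefix: exists x forall y forall z exists u forall v forall w
Mark each quantifier type:
  E U U E U U
Universal count = 4, Existential count = 2
Asked for existential (exists) quantifiers: 2

2


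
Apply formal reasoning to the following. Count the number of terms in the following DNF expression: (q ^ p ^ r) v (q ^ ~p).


A DNF formula is a disjunction of terms (conjunctions).
Terms are separated by v.
Counting the disjuncts: 2 terms.

2


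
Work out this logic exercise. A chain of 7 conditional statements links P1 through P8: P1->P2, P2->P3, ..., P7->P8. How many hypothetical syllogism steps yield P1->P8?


With 7 implications in a chain connecting 8 propositions:
P1->P2, P2->P3, ..., P7->P8
Steps needed = (number of implications) - 1 = 7 - 1 = 6

6


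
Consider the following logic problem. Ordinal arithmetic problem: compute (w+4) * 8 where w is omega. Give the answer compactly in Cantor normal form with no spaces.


Compute (w+4) * 8.
Ordinal * is associative and left-distributive over +, but NOT commutative; for finite n>1, n*w = w but w*n stays w*n.
(w+4) * 8 = (w+4) repeated 8 times. Each intermediate +4 is absorbed by the following w; only the last survives: w*8+4.
Result = w*8+4

w*8+4


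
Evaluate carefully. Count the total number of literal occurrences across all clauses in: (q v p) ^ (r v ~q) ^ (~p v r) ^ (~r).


Counting literals in each clause:
Clause 1: 2 literal(s)
Clause 2: 2 literal(s)
Clause 3: 2 literal(s)
Clause 4: 1 literal(s)
Total = 7

7


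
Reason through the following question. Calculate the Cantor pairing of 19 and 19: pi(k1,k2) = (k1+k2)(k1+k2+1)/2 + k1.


k1 + k2 = 38
(k1+k2)(k1+k2+1)/2 = 38 * 39 / 2 = 741
pi = 741 + 19 = 760

760


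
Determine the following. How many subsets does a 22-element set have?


The power set of a set with n elements has 2^n elements.
|P(S)| = 2^22 = 4194304

4194304


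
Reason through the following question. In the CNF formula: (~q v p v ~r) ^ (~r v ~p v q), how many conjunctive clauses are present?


A CNF formula is a conjunction of clauses.
Clauses are separated by ^.
Counting the conjuncts: 2 clauses.

2


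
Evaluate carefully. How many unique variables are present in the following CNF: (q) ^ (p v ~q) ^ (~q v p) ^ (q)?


Identify each variable that appears in the formula.
Variables found: p, q
Count = 2

2


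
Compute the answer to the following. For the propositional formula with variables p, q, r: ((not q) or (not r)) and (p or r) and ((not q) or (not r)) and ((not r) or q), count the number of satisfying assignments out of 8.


Evaluate all 8 assignments for p, q, r:
p=0, q=0, r=0: 0
p=0, q=0, r=1: 0
p=0, q=1, r=0: 0
p=0, q=1, r=1: 0
p=1, q=0, r=0: 1
p=1, q=0, r=1: 0
p=1, q=1, r=0: 1
p=1, q=1, r=1: 0
Satisfying count = 2

2


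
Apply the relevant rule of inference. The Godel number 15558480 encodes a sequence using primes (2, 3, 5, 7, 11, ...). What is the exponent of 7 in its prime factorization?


Factorize 15558480 by dividing by 7 repeatedly.
Division steps: 7 divides 15558480 exactly 4 time(s).
Exponent of 7 = 4

4


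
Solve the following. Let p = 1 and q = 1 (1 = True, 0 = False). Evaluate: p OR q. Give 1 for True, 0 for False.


p = 1, q = 1
Operation: p OR q
Evaluate: 1 OR 1 = 1

1


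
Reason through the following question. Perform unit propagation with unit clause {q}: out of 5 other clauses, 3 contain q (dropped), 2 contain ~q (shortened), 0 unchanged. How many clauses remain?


Satisfied (removed): 3
Shortened (remain): 2
Unchanged (remain): 0
Remaining = 2 + 0 = 2

2


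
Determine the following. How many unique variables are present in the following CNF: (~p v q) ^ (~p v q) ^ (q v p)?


Identify each variable that appears in the formula.
Variables found: p, q
Count = 2

2


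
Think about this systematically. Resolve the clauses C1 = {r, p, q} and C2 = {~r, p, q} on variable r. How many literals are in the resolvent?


Remove r from C1 and ~r from C2.
C1 remainder: {p, q}
C2 remainder: {p, q}
Union (resolvent): {p, q}
Resolvent has 2 literal(s).

2


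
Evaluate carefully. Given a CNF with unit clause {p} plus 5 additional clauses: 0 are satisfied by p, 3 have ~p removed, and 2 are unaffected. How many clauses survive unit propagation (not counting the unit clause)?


Satisfied (removed): 0
Shortened (remain): 3
Unchanged (remain): 2
Remaining = 3 + 2 = 5

5


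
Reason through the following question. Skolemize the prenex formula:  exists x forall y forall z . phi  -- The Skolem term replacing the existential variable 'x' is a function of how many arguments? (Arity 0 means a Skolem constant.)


Quantifier prefix: exists x forall y forall z
'x' is existentially quantified at position 1.
No universal quantifiers precede it.
Skolem function arity = 0 (a Skolem constant)

0


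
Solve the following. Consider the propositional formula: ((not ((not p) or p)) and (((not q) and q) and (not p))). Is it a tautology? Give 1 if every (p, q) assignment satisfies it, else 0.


Check all 4 assignments:
p=0, q=0: 0
p=0, q=1: 0
p=1, q=0: 0
p=1, q=1: 0
Satisfying count = 0/4.
Tautology iff count = 4: no.

0


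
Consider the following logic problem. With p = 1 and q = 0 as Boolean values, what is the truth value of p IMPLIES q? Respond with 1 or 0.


p = 1, q = 0
Operation: p IMPLIES q
Evaluate: 1 IMPLIES 0 = 0

0


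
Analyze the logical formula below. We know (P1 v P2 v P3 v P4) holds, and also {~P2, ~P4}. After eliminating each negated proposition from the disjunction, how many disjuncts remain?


Original disjuncts (4): P1, P2, P3, P4
Negated (eliminate): ~P2, ~P4
Remaining disjuncts: P1, P3
Count = 4 - 2 = 2

2


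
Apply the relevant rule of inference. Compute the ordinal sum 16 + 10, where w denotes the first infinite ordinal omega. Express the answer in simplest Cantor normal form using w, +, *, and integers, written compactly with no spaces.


Compute 16 + 10.
Ordinal + is associative but NOT commutative; for finite n>0, n + w = w but w + n stays w+n.
Both operands finite; ordinal + agrees with natural +: 16 + 10 = 26.
Result = 26

26


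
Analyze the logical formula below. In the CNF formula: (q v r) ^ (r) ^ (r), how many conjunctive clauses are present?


A CNF formula is a conjunction of clauses.
Clauses are separated by ^.
Counting the conjuncts: 3 clauses.

3


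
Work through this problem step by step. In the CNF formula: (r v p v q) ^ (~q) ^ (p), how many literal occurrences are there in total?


Counting literals in each clause:
Clause 1: 3 literal(s)
Clause 2: 1 literal(s)
Clause 3: 1 literal(s)
Total = 5

5


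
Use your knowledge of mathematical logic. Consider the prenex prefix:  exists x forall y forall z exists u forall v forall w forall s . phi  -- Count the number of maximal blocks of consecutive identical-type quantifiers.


Quantifier-type sequence: E A A E A A A  (A=forall, E=exists)
Group into maximal same-type runs:
  Ex1 | Ax2 | Ex1 | Ax3
Number of blocks = 4

4


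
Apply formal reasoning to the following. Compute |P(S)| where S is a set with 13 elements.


The power set of a set with n elements has 2^n elements.
|P(S)| = 2^13 = 8192

8192


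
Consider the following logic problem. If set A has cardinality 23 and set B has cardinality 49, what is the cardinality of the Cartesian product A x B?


The Cartesian product A x B contains all ordered pairs (a, b).
|A x B| = |A| * |B| = 23 * 49 = 1127

1127


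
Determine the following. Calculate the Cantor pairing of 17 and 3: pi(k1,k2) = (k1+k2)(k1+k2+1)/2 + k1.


k1 + k2 = 20
(k1+k2)(k1+k2+1)/2 = 20 * 21 / 2 = 210
pi = 210 + 17 = 227

227


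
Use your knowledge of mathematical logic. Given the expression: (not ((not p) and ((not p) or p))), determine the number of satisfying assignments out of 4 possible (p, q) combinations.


Check all 4 assignments:
p=0, q=0: 0
p=0, q=1: 0
p=1, q=0: 1
p=1, q=1: 1
Count of True = 2

2


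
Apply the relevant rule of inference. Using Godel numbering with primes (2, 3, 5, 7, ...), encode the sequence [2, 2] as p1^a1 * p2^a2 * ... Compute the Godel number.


Encode each element as an exponent of the corresponding prime:
  2^2 = 4
  3^2 = 9
Product = 4 * 9 = 36

36


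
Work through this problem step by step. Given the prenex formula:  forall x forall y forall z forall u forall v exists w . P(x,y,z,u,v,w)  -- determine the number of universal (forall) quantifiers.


Quantifier prefix: forall x forall y forall z forall u forall v exists w
Mark each quantifier type:
  U U U U U E
Universal count = 5, Existential count = 1
Asked for universal (forall) quantifiers: 5

5


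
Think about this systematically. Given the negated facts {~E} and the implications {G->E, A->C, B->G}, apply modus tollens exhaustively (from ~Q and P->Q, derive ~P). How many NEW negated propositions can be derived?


Initial negated facts: {~E}
Apply modus tollens to closure:
  ~E and G->E  =>  ~G
  ~G and B->G  =>  ~B
Final negated: {~B, ~E, ~G}
New negations: {~B, ~G}
Count = 2

2


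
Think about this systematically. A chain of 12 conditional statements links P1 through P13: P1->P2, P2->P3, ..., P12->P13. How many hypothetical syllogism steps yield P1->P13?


With 12 implications in a chain connecting 13 propositions:
P1->P2, P2->P3, ..., P12->P13
Steps needed = (number of implications) - 1 = 12 - 1 = 11

11


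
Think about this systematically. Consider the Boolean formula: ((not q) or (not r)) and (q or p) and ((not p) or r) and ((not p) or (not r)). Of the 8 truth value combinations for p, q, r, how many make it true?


Evaluate all 8 assignments for p, q, r:
p=0, q=0, r=0: 0
p=0, q=0, r=1: 0
p=0, q=1, r=0: 1
p=0, q=1, r=1: 0
p=1, q=0, r=0: 0
p=1, q=0, r=1: 0
p=1, q=1, r=0: 0
p=1, q=1, r=1: 0
Satisfying count = 1

1


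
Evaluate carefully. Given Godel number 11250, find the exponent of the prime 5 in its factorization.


Factorize 11250 by dividing by 5 repeatedly.
Division steps: 5 divides 11250 exactly 4 time(s).
Exponent of 5 = 4

4


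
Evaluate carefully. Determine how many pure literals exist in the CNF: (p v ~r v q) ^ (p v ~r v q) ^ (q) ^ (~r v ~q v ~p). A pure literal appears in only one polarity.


Check each variable for pure literal status:
p: mixed (not pure)
q: mixed (not pure)
r: pure negative
Pure literal count = 1

1


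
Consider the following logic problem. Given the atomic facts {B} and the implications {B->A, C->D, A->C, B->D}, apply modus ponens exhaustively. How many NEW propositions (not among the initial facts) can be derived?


Initial facts: {B}
Apply modus ponens to closure:
  B and B->A  =>  A
  A and A->C  =>  C
  B and B->D  =>  D
Final known: {A, B, C, D}
New propositions: {A, C, D}
Count = 3

3


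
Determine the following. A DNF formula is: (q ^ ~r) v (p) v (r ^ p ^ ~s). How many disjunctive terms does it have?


A DNF formula is a disjunction of terms (conjunctions).
Terms are separated by v.
Counting the disjuncts: 3 terms.

3


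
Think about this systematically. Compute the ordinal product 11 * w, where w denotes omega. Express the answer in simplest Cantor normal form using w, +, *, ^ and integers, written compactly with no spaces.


Compute 11 * w.
Ordinal * is associative and left-distributive over +, but NOT commutative; for finite n>1, n*w = w but w*n stays w*n.
For finite n>0, n * w = sup{n*k : k<w} = w. So 11 * w = w.
Result = w

w


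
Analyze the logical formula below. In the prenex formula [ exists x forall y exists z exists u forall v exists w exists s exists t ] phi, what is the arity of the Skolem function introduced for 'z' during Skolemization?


Quantifier prefix: exists x forall y exists z exists u forall v exists w exists s exists t
'z' is existentially quantified at position 3.
Universal variables preceding it: y
Skolem function arity = 1

1


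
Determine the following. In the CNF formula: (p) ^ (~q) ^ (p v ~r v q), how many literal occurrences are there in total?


Counting literals in each clause:
Clause 1: 1 literal(s)
Clause 2: 1 literal(s)
Clause 3: 3 literal(s)
Total = 5

5


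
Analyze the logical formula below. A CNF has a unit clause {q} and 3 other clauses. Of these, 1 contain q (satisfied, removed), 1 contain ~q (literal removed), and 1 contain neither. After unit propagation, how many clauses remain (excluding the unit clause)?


Satisfied (removed): 1
Shortened (remain): 1
Unchanged (remain): 1
Remaining = 1 + 1 = 2

2


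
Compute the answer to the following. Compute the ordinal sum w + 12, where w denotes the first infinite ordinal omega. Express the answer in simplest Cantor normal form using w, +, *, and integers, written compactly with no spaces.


Compute w + 12.
Ordinal + is associative but NOT commutative; for finite n>0, n + w = w but w + n stays w+n.
w + 12 is already in normal form (a successor ordinal beyond w).
Result = w+12

w+12


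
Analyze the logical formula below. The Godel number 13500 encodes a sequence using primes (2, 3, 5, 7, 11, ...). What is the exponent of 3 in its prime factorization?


Factorize 13500 by dividing by 3 repeatedly.
Division steps: 3 divides 13500 exactly 3 time(s).
Exponent of 3 = 3

3


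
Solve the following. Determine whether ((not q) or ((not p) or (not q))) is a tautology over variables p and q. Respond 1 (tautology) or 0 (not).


Check all 4 assignments:
p=0, q=0: 1
p=0, q=1: 1
p=1, q=0: 1
p=1, q=1: 0
Satisfying count = 3/4.
Tautology iff count = 4: no.

0


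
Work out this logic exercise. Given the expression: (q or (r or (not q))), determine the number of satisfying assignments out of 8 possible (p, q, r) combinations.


Check all 8 assignments:
p=0, q=0, r=0: 1
p=0, q=0, r=1: 1
p=0, q=1, r=0: 1
p=0, q=1, r=1: 1
p=1, q=0, r=0: 1
p=1, q=0, r=1: 1
p=1, q=1, r=0: 1
p=1, q=1, r=1: 1
Count of True = 8

8


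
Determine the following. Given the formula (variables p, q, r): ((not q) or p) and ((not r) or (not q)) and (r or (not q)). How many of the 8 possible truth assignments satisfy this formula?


Evaluate all 8 assignments for p, q, r:
p=0, q=0, r=0: 1
p=0, q=0, r=1: 1
p=0, q=1, r=0: 0
p=0, q=1, r=1: 0
p=1, q=0, r=0: 1
p=1, q=0, r=1: 1
p=1, q=1, r=0: 0
p=1, q=1, r=1: 0
Satisfying count = 4

4


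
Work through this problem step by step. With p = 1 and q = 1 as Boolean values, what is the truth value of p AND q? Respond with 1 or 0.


p = 1, q = 1
Operation: p AND q
Evaluate: 1 AND 1 = 1

1


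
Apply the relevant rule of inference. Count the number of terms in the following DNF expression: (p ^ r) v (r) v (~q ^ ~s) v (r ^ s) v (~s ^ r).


A DNF formula is a disjunction of terms (conjunctions).
Terms are separated by v.
Counting the disjuncts: 5 terms.

5


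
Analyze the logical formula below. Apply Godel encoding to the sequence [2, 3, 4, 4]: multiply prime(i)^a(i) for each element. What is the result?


Encode each element as an exponent of the corresponding prime:
  2^2 = 4
  3^3 = 27
  5^4 = 625
  7^4 = 2401
Product = 4 * 27 * 625 * 2401 = 162067500

162067500


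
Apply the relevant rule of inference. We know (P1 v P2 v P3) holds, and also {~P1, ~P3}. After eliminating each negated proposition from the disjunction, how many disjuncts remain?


Original disjuncts (3): P1, P2, P3
Negated (eliminate): ~P1, ~P3
Remaining disjuncts: P2
Count = 3 - 2 = 1

1


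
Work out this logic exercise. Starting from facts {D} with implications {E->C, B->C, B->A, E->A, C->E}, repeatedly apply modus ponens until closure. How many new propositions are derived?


Initial facts: {D}
Apply modus ponens to closure:
  (no implication fires)
Final known: {D}
New propositions: {(none)}
Count = 0

0


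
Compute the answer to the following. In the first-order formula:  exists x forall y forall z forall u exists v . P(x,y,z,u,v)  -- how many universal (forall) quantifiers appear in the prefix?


Quantifier prefix: exists x forall y forall z forall u exists v
Mark each quantifier type:
  E U U U E
Universal count = 3, Existential count = 2
Asked for universal (forall) quantifiers: 3

3


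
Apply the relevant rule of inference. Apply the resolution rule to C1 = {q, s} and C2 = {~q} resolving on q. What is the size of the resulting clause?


Remove q from C1 and ~q from C2.
C1 remainder: {s}
C2 remainder: {}
Union (resolvent): {s}
Resolvent has 1 literal(s).

1


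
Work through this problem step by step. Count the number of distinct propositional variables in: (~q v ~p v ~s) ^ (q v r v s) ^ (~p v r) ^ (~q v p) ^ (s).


Identify each variable that appears in the formula.
Variables found: p, q, r, s
Count = 4

4


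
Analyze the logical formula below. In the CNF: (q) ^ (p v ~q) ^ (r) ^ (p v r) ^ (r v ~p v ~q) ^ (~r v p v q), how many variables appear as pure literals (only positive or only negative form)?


Check each variable for pure literal status:
p: mixed (not pure)
q: mixed (not pure)
r: mixed (not pure)
Pure literal count = 0

0


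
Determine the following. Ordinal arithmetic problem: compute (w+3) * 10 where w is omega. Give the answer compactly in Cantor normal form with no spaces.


Compute (w+3) * 10.
Ordinal * is associative and left-distributive over +, but NOT commutative; for finite n>1, n*w = w but w*n stays w*n.
(w+3) * 10 = (w+3) repeated 10 times. Each intermediate +3 is absorbed by the following w; only the last survives: w*10+3.
Result = w*10+3

w*10+3


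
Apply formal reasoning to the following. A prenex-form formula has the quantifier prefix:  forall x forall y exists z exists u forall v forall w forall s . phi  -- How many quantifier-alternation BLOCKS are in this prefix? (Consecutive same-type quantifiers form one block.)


Quantifier-type sequence: A A E E A A A  (A=forall, E=exists)
Group into maximal same-type runs:
  Ax2 | Ex2 | Ax3
Number of blocks = 3

3


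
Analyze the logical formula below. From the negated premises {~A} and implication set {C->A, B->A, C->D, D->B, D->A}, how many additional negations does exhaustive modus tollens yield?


Initial negated facts: {~A}
Apply modus tollens to closure:
  ~A and C->A  =>  ~C
  ~A and B->A  =>  ~B
  ~B and D->B  =>  ~D
Final negated: {~A, ~B, ~C, ~D}
New negations: {~B, ~C, ~D}
Count = 3

3


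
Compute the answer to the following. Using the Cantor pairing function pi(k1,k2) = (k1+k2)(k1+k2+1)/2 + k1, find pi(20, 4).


k1 + k2 = 24
(k1+k2)(k1+k2+1)/2 = 24 * 25 / 2 = 300
pi = 300 + 20 = 320

320


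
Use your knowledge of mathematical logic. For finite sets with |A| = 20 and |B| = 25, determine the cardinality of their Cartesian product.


The Cartesian product A x B contains all ordered pairs (a, b).
|A x B| = |A| * |B| = 20 * 25 = 500

500


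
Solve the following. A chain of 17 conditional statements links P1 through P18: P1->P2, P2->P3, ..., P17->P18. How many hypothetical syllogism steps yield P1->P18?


With 17 implications in a chain connecting 18 propositions:
P1->P2, P2->P3, ..., P17->P18
Steps needed = (number of implications) - 1 = 17 - 1 = 16

16


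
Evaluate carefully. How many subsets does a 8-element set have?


The power set of a set with n elements has 2^n elements.
|P(S)| = 2^8 = 256

256


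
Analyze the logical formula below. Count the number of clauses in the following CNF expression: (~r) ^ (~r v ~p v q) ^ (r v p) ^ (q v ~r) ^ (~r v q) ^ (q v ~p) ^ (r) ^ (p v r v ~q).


A CNF formula is a conjunction of clauses.
Clauses are separated by ^.
Counting the conjuncts: 8 clauses.

8


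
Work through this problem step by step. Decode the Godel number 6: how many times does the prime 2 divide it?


Factorize 6 by dividing by 2 repeatedly.
Division steps: 2 divides 6 exactly 1 time(s).
Exponent of 2 = 1

1


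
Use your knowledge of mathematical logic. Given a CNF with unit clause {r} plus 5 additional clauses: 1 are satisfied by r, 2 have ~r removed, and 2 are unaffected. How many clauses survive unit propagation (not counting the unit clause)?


Satisfied (removed): 1
Shortened (remain): 2
Unchanged (remain): 2
Remaining = 2 + 2 = 4

4


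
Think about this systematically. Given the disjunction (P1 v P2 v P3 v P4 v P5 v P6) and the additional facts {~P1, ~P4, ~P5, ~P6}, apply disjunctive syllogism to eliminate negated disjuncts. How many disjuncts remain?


Original disjuncts (6): P1, P2, P3, P4, P5, P6
Negated (eliminate): ~P1, ~P4, ~P5, ~P6
Remaining disjuncts: P2, P3
Count = 6 - 4 = 2

2


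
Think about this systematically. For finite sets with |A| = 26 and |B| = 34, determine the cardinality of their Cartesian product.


The Cartesian product A x B contains all ordered pairs (a, b).
|A x B| = |A| * |B| = 26 * 34 = 884

884


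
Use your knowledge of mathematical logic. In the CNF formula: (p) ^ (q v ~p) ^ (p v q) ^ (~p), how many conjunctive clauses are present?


A CNF formula is a conjunction of clauses.
Clauses are separated by ^.
Counting the conjuncts: 4 clauses.

4


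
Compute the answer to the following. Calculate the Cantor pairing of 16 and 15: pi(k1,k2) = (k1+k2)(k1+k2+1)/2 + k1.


k1 + k2 = 31
(k1+k2)(k1+k2+1)/2 = 31 * 32 / 2 = 496
pi = 496 + 16 = 512

512


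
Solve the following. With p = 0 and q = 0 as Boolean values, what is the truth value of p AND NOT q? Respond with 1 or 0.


p = 0, q = 0
Operation: p AND NOT q
Evaluate: 0 AND NOT 0 = 0

0


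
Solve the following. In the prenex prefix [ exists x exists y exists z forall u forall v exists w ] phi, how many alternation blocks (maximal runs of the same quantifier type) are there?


Quantifier-type sequence: E E E A A E  (A=forall, E=exists)
Group into maximal same-type runs:
  Ex3 | Ax2 | Ex1
Number of blocks = 3

3


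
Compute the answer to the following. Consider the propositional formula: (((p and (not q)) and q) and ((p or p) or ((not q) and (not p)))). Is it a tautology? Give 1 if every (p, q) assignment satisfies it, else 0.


Check all 4 assignments:
p=0, q=0: 0
p=0, q=1: 0
p=1, q=0: 0
p=1, q=1: 0
Satisfying count = 0/4.
Tautology iff count = 4: no.

0


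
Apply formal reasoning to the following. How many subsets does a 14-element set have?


The power set of a set with n elements has 2^n elements.
|P(S)| = 2^14 = 16384

16384


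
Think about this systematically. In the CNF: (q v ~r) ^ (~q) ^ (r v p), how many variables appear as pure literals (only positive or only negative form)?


Check each variable for pure literal status:
p: pure positive
q: mixed (not pure)
r: mixed (not pure)
Pure literal count = 1

1


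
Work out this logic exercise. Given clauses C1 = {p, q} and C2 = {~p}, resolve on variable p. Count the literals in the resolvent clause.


Remove p from C1 and ~p from C2.
C1 remainder: {q}
C2 remainder: {}
Union (resolvent): {q}
Resolvent has 1 literal(s).

1


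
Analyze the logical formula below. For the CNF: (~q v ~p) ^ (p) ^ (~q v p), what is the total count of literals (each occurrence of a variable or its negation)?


Counting literals in each clause:
Clause 1: 2 literal(s)
Clause 2: 1 literal(s)
Clause 3: 2 literal(s)
Total = 5

5


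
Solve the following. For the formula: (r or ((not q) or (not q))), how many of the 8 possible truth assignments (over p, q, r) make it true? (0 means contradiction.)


Check all 8 assignments:
p=0, q=0, r=0: 1
p=0, q=0, r=1: 1
p=0, q=1, r=0: 0
p=0, q=1, r=1: 1
p=1, q=0, r=0: 1
p=1, q=0, r=1: 1
p=1, q=1, r=0: 0
p=1, q=1, r=1: 1
Count of True = 6

6


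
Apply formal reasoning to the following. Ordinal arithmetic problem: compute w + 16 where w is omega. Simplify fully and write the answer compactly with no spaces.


Compute w + 16.
Ordinal + is associative but NOT commutative; for finite n>0, n + w = w but w + n stays w+n.
w + 16 is already in normal form (a successor ordinal beyond w).
Result = w+16

w+16


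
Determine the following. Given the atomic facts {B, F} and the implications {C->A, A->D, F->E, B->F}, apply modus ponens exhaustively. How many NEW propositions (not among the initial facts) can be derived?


Initial facts: {B, F}
Apply modus ponens to closure:
  F and F->E  =>  E
Final known: {B, E, F}
New propositions: {E}
Count = 1

1


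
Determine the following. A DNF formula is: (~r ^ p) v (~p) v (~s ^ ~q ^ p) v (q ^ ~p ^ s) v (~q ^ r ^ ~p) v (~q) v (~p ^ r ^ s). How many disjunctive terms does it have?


A DNF formula is a disjunction of terms (conjunctions).
Terms are separated by v.
Counting the disjuncts: 7 terms.

7


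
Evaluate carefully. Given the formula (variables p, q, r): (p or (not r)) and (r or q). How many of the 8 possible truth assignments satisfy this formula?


Evaluate all 8 assignments for p, q, r:
p=0, q=0, r=0: 0
p=0, q=0, r=1: 0
p=0, q=1, r=0: 1
p=0, q=1, r=1: 0
p=1, q=0, r=0: 0
p=1, q=0, r=1: 1
p=1, q=1, r=0: 1
p=1, q=1, r=1: 1
Satisfying count = 4

4


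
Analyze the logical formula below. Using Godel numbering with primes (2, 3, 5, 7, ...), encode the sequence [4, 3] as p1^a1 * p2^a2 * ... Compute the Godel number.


Encode each element as an exponent of the corresponding prime:
  2^4 = 16
  3^3 = 27
Product = 16 * 27 = 432

432


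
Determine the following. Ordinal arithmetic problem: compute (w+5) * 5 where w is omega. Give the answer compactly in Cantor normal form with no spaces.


Compute (w+5) * 5.
Ordinal * is associative and left-distributive over +, but NOT commutative; for finite n>1, n*w = w but w*n stays w*n.
(w+5) * 5 = (w+5) repeated 5 times. Each intermediate +5 is absorbed by the following w; only the last survives: w*5+5.
Result = w*5+5

w*5+5


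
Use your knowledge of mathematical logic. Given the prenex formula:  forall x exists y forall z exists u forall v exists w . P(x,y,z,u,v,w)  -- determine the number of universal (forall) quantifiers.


Quantifier prefix: forall x exists y forall z exists u forall v exists w
Mark each quantifier type:
  U E U E U E
Universal count = 3, Existential count = 3
Asked for universal (forall) quantifiers: 3

3


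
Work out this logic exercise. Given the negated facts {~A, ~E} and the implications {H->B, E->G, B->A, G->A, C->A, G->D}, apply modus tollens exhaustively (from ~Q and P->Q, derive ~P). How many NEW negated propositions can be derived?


Initial negated facts: {~A, ~E}
Apply modus tollens to closure:
  ~A and B->A  =>  ~B
  ~A and G->A  =>  ~G
  ~A and C->A  =>  ~C
  ~B and H->B  =>  ~H
Final negated: {~A, ~B, ~C, ~E, ~G, ~H}
New negations: {~B, ~C, ~G, ~H}
Count = 4

4


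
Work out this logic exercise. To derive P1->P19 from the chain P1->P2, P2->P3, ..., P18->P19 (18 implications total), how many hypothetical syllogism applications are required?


With 18 implications in a chain connecting 19 propositions:
P1->P2, P2->P3, ..., P18->P19
Steps needed = (number of implications) - 1 = 18 - 1 = 17

17


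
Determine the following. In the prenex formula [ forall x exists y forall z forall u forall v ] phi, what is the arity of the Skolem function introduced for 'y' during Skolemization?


Quantifier prefix: forall x exists y forall z forall u forall v
'y' is existentially quantified at position 2.
Universal variables preceding it: x
Skolem function arity = 1

1


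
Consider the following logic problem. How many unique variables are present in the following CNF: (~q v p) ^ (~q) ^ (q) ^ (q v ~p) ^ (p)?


Identify each variable that appears in the formula.
Variables found: p, q
Count = 2

2


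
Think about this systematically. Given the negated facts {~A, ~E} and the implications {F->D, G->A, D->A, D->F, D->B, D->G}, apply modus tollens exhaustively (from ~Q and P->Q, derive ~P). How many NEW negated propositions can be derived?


Initial negated facts: {~A, ~E}
Apply modus tollens to closure:
  ~A and G->A  =>  ~G
  ~A and D->A  =>  ~D
  ~D and F->D  =>  ~F
Final negated: {~A, ~D, ~E, ~F, ~G}
New negations: {~D, ~F, ~G}
Count = 3

3


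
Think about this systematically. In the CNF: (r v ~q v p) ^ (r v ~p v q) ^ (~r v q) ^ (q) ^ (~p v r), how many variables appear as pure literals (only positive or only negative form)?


Check each variable for pure literal status:
p: mixed (not pure)
q: mixed (not pure)
r: mixed (not pure)
Pure literal count = 0

0


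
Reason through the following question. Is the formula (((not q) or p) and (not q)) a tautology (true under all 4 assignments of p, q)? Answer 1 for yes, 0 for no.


Check all 4 assignments:
p=0, q=0: 1
p=0, q=1: 0
p=1, q=0: 1
p=1, q=1: 0
Satisfying count = 2/4.
Tautology iff count = 4: no.

0


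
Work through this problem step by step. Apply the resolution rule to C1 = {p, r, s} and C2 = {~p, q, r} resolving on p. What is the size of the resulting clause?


Remove p from C1 and ~p from C2.
C1 remainder: {r, s}
C2 remainder: {q, r}
Union (resolvent): {q, r, s}
Resolvent has 3 literal(s).

3


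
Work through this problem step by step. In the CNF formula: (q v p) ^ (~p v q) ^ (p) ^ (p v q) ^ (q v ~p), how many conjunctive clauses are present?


A CNF formula is a conjunction of clauses.
Clauses are separated by ^.
Counting the conjuncts: 5 clauses.

5


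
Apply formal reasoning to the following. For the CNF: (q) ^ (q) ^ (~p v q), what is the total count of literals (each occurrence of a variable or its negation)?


Counting literals in each clause:
Clause 1: 1 literal(s)
Clause 2: 1 literal(s)
Clause 3: 2 literal(s)
Total = 4

4


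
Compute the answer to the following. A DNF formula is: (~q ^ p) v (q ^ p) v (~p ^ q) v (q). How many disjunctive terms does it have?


A DNF formula is a disjunction of terms (conjunctions).
Terms are separated by v.
Counting the disjuncts: 4 terms.

4


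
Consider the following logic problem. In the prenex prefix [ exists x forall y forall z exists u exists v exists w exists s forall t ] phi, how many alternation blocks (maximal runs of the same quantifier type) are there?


Quantifier-type sequence: E A A E E E E A  (A=forall, E=exists)
Group into maximal same-type runs:
  Ex1 | Ax2 | Ex4 | Ax1
Number of blocks = 4

4


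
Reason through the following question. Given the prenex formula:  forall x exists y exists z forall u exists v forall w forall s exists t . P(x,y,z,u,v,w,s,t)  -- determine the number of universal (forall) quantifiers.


Quantifier prefix: forall x exists y exists z forall u exists v forall w forall s exists t
Mark each quantifier type:
  U E E U E U U E
Universal count = 4, Existential count = 4
Asked for universal (forall) quantifiers: 4

4


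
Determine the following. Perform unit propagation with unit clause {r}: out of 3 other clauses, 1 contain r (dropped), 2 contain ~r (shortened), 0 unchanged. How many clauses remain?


Satisfied (removed): 1
Shortened (remain): 2
Unchanged (remain): 0
Remaining = 2 + 0 = 2

2


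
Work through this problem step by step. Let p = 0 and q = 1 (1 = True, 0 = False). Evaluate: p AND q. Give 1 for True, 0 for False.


p = 0, q = 1
Operation: p AND q
Evaluate: 0 AND 1 = 0

0


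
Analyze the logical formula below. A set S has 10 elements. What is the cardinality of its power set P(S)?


The power set of a set with n elements has 2^n elements.
|P(S)| = 2^10 = 1024

1024


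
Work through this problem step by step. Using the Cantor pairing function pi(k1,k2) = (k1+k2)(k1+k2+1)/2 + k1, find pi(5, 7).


k1 + k2 = 12
(k1+k2)(k1+k2+1)/2 = 12 * 13 / 2 = 78
pi = 78 + 5 = 83

83


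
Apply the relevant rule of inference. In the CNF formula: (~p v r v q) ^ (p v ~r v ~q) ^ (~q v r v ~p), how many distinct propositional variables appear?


Identify each variable that appears in the formula.
Variables found: p, q, r
Count = 3

3


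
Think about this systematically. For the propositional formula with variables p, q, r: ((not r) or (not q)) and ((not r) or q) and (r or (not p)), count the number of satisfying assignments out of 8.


Evaluate all 8 assignments for p, q, r:
p=0, q=0, r=0: 1
p=0, q=0, r=1: 0
p=0, q=1, r=0: 1
p=0, q=1, r=1: 0
p=1, q=0, r=0: 0
p=1, q=0, r=1: 0
p=1, q=1, r=0: 0
p=1, q=1, r=1: 0
Satisfying count = 2

2


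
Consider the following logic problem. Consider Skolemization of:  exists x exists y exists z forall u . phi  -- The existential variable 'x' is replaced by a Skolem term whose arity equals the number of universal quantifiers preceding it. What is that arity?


Quantifier prefix: exists x exists y exists z forall u
'x' is existentially quantified at position 1.
No universal quantifiers precede it.
Skolem function arity = 0 (a Skolem constant)

0
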